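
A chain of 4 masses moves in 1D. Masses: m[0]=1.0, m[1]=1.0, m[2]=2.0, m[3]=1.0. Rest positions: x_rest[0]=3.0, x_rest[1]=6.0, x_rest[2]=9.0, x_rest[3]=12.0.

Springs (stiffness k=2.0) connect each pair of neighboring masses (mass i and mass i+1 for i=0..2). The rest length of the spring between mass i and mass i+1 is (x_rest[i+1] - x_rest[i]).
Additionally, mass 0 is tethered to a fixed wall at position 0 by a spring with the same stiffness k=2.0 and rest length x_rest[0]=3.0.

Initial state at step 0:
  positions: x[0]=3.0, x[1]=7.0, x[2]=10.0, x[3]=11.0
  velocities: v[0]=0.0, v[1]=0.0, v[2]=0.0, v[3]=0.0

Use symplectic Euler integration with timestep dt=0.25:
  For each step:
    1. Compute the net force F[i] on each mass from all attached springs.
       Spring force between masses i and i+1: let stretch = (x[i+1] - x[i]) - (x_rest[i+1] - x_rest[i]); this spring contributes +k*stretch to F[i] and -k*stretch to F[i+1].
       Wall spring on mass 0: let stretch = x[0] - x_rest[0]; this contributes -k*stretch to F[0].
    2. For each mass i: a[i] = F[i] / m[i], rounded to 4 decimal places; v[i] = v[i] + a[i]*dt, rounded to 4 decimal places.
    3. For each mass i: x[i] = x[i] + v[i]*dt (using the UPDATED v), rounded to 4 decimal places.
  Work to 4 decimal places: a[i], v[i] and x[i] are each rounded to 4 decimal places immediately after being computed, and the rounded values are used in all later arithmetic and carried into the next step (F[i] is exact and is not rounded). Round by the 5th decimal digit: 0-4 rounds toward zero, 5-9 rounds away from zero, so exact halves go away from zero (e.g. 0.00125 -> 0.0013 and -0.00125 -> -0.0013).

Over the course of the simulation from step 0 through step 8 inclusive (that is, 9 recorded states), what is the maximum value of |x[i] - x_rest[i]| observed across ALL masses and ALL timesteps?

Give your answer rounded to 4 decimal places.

Answer: 1.6935

Derivation:
Step 0: x=[3.0000 7.0000 10.0000 11.0000] v=[0.0000 0.0000 0.0000 0.0000]
Step 1: x=[3.1250 6.8750 9.8750 11.2500] v=[0.5000 -0.5000 -0.5000 1.0000]
Step 2: x=[3.3281 6.6563 9.6484 11.7031] v=[0.8125 -0.8750 -0.9063 1.8125]
Step 3: x=[3.5313 6.3955 9.3632 12.2744] v=[0.8126 -1.0431 -1.1407 2.2852]
Step 4: x=[3.6511 6.1477 9.0745 12.8568] v=[0.4791 -0.9914 -1.1548 2.3296]
Step 5: x=[3.6266 5.9536 8.8393 13.3414] v=[-0.0982 -0.7763 -0.9409 1.9385]
Step 6: x=[3.4396 5.8294 8.7051 13.6383] v=[-0.7480 -0.4970 -0.5368 1.1875]
Step 7: x=[3.1214 5.7659 8.6995 13.6935] v=[-1.2729 -0.2541 -0.0224 0.2209]
Step 8: x=[2.7436 5.7385 8.8227 13.4995] v=[-1.5114 -0.1096 0.4927 -0.7761]
Max displacement = 1.6935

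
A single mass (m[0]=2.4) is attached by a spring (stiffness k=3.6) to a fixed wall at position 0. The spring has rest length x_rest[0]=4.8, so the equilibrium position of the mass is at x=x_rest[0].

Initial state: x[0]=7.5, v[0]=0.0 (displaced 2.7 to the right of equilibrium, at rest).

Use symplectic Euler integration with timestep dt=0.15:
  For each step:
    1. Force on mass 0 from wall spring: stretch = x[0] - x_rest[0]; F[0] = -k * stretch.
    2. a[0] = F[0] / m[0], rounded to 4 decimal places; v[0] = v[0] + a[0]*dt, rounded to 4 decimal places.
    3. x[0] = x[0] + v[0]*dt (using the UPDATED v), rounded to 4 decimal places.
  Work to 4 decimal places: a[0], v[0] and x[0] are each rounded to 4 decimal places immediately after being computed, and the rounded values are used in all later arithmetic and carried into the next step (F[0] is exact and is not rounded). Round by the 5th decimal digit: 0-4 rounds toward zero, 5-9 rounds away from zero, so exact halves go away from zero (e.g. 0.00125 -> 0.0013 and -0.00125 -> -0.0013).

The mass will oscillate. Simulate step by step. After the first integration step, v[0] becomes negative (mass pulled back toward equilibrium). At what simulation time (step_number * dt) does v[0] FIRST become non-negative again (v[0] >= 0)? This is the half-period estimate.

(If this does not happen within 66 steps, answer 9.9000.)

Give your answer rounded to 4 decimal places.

Answer: 2.7000

Derivation:
Step 0: x=[7.5000] v=[0.0000]
Step 1: x=[7.4089] v=[-0.6075]
Step 2: x=[7.2297] v=[-1.1945]
Step 3: x=[6.9685] v=[-1.7412]
Step 4: x=[6.6341] v=[-2.2291]
Step 5: x=[6.2378] v=[-2.6418]
Step 6: x=[5.7930] v=[-2.9653]
Step 7: x=[5.3147] v=[-3.1887]
Step 8: x=[4.8190] v=[-3.3045]
Step 9: x=[4.3227] v=[-3.3088]
Step 10: x=[3.8425] v=[-3.2014]
Step 11: x=[3.3946] v=[-2.9860]
Step 12: x=[2.9941] v=[-2.6698]
Step 13: x=[2.6546] v=[-2.2635]
Step 14: x=[2.3875] v=[-1.7808]
Step 15: x=[2.2018] v=[-1.2380]
Step 16: x=[2.1038] v=[-0.6534]
Step 17: x=[2.0968] v=[-0.0468]
Step 18: x=[2.1810] v=[0.5614]
First v>=0 after going negative at step 18, time=2.7000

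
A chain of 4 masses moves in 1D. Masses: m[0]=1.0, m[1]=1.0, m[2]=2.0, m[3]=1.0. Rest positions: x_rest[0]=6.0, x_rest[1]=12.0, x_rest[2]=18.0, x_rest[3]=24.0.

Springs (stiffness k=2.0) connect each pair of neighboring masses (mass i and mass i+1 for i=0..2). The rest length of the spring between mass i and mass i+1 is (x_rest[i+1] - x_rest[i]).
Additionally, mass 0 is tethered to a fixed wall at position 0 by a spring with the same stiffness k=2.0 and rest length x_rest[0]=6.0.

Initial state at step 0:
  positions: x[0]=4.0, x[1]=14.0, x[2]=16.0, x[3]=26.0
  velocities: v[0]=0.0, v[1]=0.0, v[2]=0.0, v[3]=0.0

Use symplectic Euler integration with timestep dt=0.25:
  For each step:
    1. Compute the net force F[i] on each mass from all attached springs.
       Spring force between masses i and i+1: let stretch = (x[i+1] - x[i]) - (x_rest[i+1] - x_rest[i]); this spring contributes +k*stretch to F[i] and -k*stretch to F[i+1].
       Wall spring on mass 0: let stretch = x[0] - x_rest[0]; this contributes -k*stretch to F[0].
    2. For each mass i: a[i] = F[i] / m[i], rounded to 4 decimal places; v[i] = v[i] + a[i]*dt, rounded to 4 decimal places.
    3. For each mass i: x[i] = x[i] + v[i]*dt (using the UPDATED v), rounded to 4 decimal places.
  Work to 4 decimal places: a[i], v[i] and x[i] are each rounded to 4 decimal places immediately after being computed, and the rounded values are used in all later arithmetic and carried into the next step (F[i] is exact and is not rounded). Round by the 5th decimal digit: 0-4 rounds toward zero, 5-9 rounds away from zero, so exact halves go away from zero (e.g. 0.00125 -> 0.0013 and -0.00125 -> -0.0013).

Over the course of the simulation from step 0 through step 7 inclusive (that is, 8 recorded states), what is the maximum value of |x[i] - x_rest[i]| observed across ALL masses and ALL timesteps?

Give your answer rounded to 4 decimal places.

Answer: 2.9646

Derivation:
Step 0: x=[4.0000 14.0000 16.0000 26.0000] v=[0.0000 0.0000 0.0000 0.0000]
Step 1: x=[4.7500 13.0000 16.5000 25.5000] v=[3.0000 -4.0000 2.0000 -2.0000]
Step 2: x=[5.9375 11.4063 17.3438 24.6250] v=[4.7500 -6.3750 3.3750 -3.5000]
Step 3: x=[7.0664 9.8711 18.2715 23.5899] v=[4.5157 -6.1407 3.7109 -4.1406]
Step 4: x=[7.6626 9.0354 19.0066 22.6400] v=[2.3849 -3.3429 2.9404 -3.7998]
Step 5: x=[7.4726 9.2745 19.3456 21.9859] v=[-0.7600 0.9563 1.3560 -2.6165]
Step 6: x=[6.5738 10.5472 19.2202 21.7517] v=[-3.5954 5.0909 -0.5017 -0.9367]
Step 7: x=[5.3499 12.4074 18.7109 21.9511] v=[-4.8956 7.4407 -2.0371 0.7976]
Max displacement = 2.9646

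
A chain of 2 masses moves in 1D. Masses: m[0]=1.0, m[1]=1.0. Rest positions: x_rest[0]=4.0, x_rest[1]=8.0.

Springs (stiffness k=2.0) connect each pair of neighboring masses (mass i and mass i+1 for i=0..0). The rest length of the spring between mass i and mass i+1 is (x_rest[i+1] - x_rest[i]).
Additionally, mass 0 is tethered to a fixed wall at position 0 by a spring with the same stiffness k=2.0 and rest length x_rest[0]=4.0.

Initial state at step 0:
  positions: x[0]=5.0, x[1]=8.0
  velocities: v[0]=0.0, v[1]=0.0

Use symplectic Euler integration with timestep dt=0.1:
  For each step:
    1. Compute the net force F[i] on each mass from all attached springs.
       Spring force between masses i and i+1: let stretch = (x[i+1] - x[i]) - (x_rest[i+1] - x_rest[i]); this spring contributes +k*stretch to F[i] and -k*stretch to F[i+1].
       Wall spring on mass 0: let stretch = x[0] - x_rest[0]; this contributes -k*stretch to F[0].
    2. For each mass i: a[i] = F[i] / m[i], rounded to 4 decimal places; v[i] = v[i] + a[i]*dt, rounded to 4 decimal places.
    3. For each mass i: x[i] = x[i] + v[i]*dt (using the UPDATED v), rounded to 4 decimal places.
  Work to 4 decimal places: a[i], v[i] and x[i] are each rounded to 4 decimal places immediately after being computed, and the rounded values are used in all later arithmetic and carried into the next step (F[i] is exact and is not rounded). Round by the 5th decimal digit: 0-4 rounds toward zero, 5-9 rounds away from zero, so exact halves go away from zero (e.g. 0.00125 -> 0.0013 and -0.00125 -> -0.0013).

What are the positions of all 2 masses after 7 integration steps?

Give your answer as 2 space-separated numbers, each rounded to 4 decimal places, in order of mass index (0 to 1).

Step 0: x=[5.0000 8.0000] v=[0.0000 0.0000]
Step 1: x=[4.9600 8.0200] v=[-0.4000 0.2000]
Step 2: x=[4.8820 8.0588] v=[-0.7800 0.3880]
Step 3: x=[4.7699 8.1141] v=[-1.1210 0.5526]
Step 4: x=[4.6293 8.1825] v=[-1.4061 0.6838]
Step 5: x=[4.4672 8.2598] v=[-1.6213 0.7732]
Step 6: x=[4.2916 8.3413] v=[-1.7562 0.8147]
Step 7: x=[4.1111 8.4218] v=[-1.8046 0.8048]

Answer: 4.1111 8.4218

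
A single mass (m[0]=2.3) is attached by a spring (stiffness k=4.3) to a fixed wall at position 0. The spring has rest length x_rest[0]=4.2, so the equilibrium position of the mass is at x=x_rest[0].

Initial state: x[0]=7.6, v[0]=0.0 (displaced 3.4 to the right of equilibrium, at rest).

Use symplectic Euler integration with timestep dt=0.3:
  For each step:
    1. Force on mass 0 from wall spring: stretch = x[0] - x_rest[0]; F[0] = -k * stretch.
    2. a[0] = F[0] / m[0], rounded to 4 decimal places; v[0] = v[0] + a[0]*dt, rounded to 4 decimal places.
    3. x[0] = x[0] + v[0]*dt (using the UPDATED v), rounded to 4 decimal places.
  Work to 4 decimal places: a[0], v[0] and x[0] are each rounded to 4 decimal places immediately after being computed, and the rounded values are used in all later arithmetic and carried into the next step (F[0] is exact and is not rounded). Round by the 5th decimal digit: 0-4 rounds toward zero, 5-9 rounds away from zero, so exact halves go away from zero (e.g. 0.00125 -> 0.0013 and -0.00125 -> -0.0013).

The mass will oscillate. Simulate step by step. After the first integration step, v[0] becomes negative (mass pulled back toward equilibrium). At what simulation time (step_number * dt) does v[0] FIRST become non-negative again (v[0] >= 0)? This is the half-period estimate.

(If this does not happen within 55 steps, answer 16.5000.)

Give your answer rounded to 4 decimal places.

Step 0: x=[7.6000] v=[0.0000]
Step 1: x=[7.0279] v=[-1.9070]
Step 2: x=[5.9800] v=[-3.4931]
Step 3: x=[4.6326] v=[-4.4914]
Step 4: x=[3.2124] v=[-4.7340]
Step 5: x=[1.9584] v=[-4.1801]
Step 6: x=[1.0815] v=[-2.9229]
Step 7: x=[0.7294] v=[-1.1738]
Step 8: x=[0.9612] v=[0.7728]
First v>=0 after going negative at step 8, time=2.4000

Answer: 2.4000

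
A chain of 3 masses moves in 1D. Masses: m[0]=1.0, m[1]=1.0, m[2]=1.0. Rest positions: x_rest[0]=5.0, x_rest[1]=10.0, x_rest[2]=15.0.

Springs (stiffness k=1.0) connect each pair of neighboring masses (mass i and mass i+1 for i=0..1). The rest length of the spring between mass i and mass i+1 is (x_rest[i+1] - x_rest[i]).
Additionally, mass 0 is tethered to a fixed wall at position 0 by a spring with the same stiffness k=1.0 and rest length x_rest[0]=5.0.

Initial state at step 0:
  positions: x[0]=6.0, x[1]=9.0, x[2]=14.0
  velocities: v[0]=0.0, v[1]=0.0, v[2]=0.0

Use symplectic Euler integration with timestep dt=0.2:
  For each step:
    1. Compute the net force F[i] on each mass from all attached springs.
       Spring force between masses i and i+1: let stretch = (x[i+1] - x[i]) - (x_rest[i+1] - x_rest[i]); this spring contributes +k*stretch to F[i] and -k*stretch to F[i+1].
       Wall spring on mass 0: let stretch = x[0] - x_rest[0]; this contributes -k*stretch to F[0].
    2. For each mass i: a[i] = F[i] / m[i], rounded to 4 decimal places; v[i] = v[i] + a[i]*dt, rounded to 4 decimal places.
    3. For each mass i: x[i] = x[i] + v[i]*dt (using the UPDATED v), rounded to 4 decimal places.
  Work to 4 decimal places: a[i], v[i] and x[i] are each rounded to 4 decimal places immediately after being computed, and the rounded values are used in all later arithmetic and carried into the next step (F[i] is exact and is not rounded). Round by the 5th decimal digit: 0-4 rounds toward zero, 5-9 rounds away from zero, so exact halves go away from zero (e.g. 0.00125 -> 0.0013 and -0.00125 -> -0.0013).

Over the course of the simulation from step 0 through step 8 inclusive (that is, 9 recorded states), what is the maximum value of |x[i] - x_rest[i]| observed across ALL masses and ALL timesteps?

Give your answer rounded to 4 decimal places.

Step 0: x=[6.0000 9.0000 14.0000] v=[0.0000 0.0000 0.0000]
Step 1: x=[5.8800 9.0800 14.0000] v=[-0.6000 0.4000 0.0000]
Step 2: x=[5.6528 9.2288 14.0032] v=[-1.1360 0.7440 0.0160]
Step 3: x=[5.3425 9.4255 14.0154] v=[-1.5514 0.9837 0.0611]
Step 4: x=[4.9818 9.6425 14.0440] v=[-1.8033 1.0851 0.1431]
Step 5: x=[4.6083 9.8492 14.0966] v=[-1.8675 1.0333 0.2628]
Step 6: x=[4.2601 10.0161 14.1793] v=[-1.7410 0.8346 0.4133]
Step 7: x=[3.9717 10.1193 14.2954] v=[-1.4418 0.5160 0.5807]
Step 8: x=[3.7704 10.1436 14.4445] v=[-1.0066 0.1217 0.7455]
Max displacement = 1.2296

Answer: 1.2296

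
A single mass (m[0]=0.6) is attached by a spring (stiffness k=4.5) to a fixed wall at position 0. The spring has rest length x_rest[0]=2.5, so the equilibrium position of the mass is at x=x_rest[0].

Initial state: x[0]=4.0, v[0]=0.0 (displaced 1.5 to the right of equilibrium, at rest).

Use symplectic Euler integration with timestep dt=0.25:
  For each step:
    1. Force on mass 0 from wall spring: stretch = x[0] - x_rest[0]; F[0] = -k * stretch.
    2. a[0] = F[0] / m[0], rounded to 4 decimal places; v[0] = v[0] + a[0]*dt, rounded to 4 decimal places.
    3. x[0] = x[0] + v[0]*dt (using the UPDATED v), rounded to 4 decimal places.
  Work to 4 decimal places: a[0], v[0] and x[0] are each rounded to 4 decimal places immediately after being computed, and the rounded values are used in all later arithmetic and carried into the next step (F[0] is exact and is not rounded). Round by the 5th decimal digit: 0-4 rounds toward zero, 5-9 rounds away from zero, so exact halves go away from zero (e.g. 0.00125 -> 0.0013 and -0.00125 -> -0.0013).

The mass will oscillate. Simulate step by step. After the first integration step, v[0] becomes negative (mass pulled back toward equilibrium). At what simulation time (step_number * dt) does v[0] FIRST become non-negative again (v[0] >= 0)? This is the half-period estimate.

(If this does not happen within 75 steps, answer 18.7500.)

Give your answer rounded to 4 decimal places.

Step 0: x=[4.0000] v=[0.0000]
Step 1: x=[3.2969] v=[-2.8125]
Step 2: x=[2.2202] v=[-4.3067]
Step 3: x=[1.2747] v=[-3.7821]
Step 4: x=[0.9035] v=[-1.4847]
Step 5: x=[1.2807] v=[1.5088]
First v>=0 after going negative at step 5, time=1.2500

Answer: 1.2500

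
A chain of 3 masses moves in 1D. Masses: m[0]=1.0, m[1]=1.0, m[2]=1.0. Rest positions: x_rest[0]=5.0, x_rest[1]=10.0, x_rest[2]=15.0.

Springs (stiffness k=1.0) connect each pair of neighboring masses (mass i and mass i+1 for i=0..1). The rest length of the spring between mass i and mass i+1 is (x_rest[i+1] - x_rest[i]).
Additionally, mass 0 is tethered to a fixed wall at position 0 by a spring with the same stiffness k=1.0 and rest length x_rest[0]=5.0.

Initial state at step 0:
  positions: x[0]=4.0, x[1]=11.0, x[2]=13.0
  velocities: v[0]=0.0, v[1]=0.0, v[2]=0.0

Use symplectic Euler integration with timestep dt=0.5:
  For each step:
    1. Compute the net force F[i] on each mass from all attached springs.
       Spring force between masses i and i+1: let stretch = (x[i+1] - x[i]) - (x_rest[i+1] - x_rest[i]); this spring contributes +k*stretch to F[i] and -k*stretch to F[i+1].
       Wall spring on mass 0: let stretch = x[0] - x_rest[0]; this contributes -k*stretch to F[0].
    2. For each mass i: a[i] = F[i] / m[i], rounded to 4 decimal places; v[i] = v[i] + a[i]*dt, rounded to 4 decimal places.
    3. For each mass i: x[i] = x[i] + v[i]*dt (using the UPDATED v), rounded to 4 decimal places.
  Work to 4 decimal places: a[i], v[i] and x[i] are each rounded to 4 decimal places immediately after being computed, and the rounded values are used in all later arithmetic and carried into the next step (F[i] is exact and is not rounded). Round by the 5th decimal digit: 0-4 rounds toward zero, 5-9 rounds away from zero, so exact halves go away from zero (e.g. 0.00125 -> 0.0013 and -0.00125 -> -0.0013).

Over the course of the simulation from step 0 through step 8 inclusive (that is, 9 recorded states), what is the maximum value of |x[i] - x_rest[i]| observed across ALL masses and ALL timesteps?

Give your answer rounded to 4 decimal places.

Step 0: x=[4.0000 11.0000 13.0000] v=[0.0000 0.0000 0.0000]
Step 1: x=[4.7500 9.7500 13.7500] v=[1.5000 -2.5000 1.5000]
Step 2: x=[5.5625 8.2500 14.7500] v=[1.6250 -3.0000 2.0000]
Step 3: x=[5.6563 7.7031 15.3750] v=[0.1875 -1.0938 1.2500]
Step 4: x=[4.8477 8.5625 15.3320] v=[-1.6173 1.7188 -0.0860]
Step 5: x=[3.7558 10.1856 14.8466] v=[-2.1838 3.2462 -0.9708]
Step 6: x=[3.3324 11.3665 14.4460] v=[-0.8468 2.3618 -0.8013]
Step 7: x=[4.0845 11.3088 14.5255] v=[1.5041 -0.1155 0.1590]
Step 8: x=[5.6215 10.2492 15.0509] v=[3.0740 -2.1193 1.0507]
Max displacement = 2.2969

Answer: 2.2969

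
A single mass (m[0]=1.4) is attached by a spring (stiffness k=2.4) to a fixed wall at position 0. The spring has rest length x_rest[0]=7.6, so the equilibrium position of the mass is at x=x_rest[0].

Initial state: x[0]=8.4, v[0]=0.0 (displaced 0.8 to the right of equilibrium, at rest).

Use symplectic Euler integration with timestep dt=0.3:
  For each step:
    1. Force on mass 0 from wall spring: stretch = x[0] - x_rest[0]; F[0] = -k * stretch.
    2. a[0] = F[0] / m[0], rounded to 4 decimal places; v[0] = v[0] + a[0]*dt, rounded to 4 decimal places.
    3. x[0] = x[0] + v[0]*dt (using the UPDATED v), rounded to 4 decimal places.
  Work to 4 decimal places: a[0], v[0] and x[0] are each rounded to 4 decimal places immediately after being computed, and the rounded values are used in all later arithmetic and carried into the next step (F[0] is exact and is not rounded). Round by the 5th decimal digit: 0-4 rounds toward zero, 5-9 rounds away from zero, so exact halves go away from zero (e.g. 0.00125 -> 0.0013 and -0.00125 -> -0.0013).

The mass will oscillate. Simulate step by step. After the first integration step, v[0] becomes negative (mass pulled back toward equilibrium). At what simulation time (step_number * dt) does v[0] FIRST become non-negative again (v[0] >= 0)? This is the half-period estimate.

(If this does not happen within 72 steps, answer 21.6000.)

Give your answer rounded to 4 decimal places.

Answer: 2.4000

Derivation:
Step 0: x=[8.4000] v=[0.0000]
Step 1: x=[8.2766] v=[-0.4114]
Step 2: x=[8.0488] v=[-0.7594]
Step 3: x=[7.7517] v=[-0.9902]
Step 4: x=[7.4312] v=[-1.0682]
Step 5: x=[7.1368] v=[-0.9814]
Step 6: x=[6.9138] v=[-0.7432]
Step 7: x=[6.7967] v=[-0.3903]
Step 8: x=[6.8035] v=[0.0228]
First v>=0 after going negative at step 8, time=2.4000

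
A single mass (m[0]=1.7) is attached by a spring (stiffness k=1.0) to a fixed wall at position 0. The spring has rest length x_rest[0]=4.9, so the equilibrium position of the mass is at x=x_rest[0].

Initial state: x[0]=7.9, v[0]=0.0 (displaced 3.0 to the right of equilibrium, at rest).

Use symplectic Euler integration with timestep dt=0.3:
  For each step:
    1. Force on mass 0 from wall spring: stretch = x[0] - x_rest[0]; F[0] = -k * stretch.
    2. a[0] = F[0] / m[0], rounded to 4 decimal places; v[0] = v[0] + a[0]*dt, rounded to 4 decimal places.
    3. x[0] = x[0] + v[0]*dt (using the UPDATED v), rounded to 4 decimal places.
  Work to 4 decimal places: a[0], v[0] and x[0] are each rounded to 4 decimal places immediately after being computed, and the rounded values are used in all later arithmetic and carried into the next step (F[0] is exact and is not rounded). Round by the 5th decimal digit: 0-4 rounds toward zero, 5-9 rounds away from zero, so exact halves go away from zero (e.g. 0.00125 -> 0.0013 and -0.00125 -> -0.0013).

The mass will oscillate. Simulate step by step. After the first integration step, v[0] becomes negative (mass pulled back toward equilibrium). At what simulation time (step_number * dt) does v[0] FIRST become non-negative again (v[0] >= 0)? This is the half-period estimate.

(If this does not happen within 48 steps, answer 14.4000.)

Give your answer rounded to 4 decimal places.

Step 0: x=[7.9000] v=[0.0000]
Step 1: x=[7.7412] v=[-0.5294]
Step 2: x=[7.4320] v=[-1.0308]
Step 3: x=[6.9887] v=[-1.4776]
Step 4: x=[6.4348] v=[-1.8462]
Step 5: x=[5.7997] v=[-2.1170]
Step 6: x=[5.1170] v=[-2.2758]
Step 7: x=[4.4228] v=[-2.3141]
Step 8: x=[3.7538] v=[-2.2299]
Step 9: x=[3.1455] v=[-2.0276]
Step 10: x=[2.6301] v=[-1.7180]
Step 11: x=[2.2349] v=[-1.3174]
Step 12: x=[1.9808] v=[-0.8471]
Step 13: x=[1.8812] v=[-0.3319]
Step 14: x=[1.9414] v=[0.2008]
First v>=0 after going negative at step 14, time=4.2000

Answer: 4.2000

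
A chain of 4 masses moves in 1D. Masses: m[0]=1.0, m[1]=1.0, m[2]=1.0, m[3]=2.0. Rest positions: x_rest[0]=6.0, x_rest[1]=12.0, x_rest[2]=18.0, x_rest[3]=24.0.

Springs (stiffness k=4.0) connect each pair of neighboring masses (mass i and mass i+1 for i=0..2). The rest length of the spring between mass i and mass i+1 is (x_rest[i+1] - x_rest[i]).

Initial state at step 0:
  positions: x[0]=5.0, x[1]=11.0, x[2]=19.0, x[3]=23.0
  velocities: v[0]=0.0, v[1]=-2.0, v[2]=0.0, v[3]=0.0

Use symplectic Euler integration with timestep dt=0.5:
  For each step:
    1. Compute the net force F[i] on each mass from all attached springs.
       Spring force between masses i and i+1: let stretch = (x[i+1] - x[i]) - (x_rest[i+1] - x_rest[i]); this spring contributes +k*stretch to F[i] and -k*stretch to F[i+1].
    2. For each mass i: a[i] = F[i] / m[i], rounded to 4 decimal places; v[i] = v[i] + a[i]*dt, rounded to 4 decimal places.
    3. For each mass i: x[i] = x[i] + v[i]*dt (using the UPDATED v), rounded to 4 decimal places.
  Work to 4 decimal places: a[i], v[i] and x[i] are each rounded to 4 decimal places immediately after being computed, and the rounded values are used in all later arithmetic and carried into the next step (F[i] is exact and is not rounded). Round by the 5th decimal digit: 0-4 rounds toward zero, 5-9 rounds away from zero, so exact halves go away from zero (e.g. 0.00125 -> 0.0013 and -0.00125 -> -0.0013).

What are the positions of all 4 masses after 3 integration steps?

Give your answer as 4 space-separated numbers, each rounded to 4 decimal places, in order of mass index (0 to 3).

Answer: 4.0000 11.0000 17.5000 22.7500

Derivation:
Step 0: x=[5.0000 11.0000 19.0000 23.0000] v=[0.0000 -2.0000 0.0000 0.0000]
Step 1: x=[5.0000 12.0000 15.0000 24.0000] v=[0.0000 2.0000 -8.0000 2.0000]
Step 2: x=[6.0000 9.0000 17.0000 23.5000] v=[2.0000 -6.0000 4.0000 -1.0000]
Step 3: x=[4.0000 11.0000 17.5000 22.7500] v=[-4.0000 4.0000 1.0000 -1.5000]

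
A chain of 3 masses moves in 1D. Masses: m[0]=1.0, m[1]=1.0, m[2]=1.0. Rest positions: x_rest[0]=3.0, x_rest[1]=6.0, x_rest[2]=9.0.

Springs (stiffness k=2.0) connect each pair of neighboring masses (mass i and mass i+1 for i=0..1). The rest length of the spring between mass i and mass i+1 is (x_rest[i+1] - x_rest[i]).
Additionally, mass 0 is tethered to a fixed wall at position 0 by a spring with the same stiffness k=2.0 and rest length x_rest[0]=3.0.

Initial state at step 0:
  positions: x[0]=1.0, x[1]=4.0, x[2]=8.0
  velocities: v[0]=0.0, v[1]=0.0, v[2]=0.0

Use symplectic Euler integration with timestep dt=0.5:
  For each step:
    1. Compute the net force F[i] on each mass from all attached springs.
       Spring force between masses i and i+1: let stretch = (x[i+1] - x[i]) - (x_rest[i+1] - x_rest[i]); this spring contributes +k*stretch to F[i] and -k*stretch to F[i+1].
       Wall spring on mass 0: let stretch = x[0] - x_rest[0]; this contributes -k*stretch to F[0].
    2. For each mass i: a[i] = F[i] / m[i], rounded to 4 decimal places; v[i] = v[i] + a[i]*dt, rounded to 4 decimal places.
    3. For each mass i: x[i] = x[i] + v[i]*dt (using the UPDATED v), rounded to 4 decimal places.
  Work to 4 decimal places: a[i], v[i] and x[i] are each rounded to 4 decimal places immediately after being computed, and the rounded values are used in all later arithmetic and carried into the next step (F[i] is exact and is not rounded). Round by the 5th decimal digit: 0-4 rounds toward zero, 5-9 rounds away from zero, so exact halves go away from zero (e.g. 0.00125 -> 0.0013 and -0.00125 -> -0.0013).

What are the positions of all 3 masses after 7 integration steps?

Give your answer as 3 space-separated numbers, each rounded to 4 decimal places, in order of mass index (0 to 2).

Step 0: x=[1.0000 4.0000 8.0000] v=[0.0000 0.0000 0.0000]
Step 1: x=[2.0000 4.5000 7.5000] v=[2.0000 1.0000 -1.0000]
Step 2: x=[3.2500 5.2500 7.0000] v=[2.5000 1.5000 -1.0000]
Step 3: x=[3.8750 5.8750 7.1250] v=[1.2500 1.2500 0.2500]
Step 4: x=[3.5625 6.1250 8.1250] v=[-0.6250 0.5000 2.0000]
Step 5: x=[2.7500 6.0938 9.6250] v=[-1.6250 -0.0625 3.0000]
Step 6: x=[2.2344 6.1563 10.8594] v=[-1.0312 0.1249 2.4688]
Step 7: x=[2.5626 6.6094 11.2423] v=[0.6563 0.9061 0.7657]

Answer: 2.5626 6.6094 11.2423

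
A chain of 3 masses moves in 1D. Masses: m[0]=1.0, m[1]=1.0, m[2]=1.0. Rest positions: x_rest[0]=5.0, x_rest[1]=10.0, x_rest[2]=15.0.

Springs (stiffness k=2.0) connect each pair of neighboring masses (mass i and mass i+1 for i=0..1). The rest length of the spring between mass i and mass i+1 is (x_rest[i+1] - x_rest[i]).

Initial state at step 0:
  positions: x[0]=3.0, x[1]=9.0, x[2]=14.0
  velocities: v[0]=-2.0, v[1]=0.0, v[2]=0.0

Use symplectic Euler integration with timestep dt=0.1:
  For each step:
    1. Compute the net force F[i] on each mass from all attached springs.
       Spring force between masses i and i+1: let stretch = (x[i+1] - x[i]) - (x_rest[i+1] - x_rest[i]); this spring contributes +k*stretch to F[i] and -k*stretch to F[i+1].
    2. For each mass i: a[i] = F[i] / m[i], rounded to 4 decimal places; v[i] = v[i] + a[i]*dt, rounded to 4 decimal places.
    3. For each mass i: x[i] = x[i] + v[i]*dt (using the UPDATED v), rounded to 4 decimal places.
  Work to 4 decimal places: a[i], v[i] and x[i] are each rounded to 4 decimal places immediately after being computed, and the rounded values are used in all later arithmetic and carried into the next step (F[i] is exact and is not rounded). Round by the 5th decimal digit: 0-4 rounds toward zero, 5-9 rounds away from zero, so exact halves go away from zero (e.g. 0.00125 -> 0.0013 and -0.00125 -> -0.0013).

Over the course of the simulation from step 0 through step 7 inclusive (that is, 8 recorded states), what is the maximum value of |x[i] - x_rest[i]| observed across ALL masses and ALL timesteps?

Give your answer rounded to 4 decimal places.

Step 0: x=[3.0000 9.0000 14.0000] v=[-2.0000 0.0000 0.0000]
Step 1: x=[2.8200 8.9800 14.0000] v=[-1.8000 -0.2000 0.0000]
Step 2: x=[2.6632 8.9372 13.9996] v=[-1.5680 -0.4280 -0.0040]
Step 3: x=[2.5319 8.8702 13.9980] v=[-1.3132 -0.6703 -0.0165]
Step 4: x=[2.4274 8.7790 13.9938] v=[-1.0455 -0.9124 -0.0421]
Step 5: x=[2.3499 8.6650 13.9853] v=[-0.7752 -1.1398 -0.0851]
Step 6: x=[2.2987 8.5311 13.9704] v=[-0.5122 -1.3388 -0.1492]
Step 7: x=[2.2721 8.3814 13.9467] v=[-0.2657 -1.4974 -0.2371]
Max displacement = 2.7279

Answer: 2.7279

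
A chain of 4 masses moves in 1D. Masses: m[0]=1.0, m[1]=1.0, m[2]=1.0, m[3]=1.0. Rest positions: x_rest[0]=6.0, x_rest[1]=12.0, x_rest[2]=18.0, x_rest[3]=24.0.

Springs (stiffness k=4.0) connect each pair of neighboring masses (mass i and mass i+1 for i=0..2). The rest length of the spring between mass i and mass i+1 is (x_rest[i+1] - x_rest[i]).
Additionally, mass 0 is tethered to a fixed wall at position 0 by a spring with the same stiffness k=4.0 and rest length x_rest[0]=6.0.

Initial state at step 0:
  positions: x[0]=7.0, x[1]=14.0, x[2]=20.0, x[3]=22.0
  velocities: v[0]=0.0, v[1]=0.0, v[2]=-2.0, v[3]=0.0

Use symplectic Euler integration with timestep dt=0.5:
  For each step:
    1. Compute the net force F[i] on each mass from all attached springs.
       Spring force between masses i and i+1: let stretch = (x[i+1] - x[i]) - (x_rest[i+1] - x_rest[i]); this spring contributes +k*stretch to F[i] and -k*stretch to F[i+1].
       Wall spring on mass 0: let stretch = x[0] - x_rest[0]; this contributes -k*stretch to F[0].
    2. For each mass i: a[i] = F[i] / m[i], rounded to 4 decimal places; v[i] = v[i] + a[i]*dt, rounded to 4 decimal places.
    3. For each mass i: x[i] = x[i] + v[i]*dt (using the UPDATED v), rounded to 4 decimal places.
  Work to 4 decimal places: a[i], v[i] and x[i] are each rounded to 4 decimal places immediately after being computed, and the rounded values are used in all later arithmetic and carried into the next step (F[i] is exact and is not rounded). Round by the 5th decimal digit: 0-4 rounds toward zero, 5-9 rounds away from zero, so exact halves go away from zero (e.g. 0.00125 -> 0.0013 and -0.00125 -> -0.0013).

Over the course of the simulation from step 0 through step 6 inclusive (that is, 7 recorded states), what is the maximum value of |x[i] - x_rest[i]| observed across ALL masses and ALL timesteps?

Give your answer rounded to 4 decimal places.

Step 0: x=[7.0000 14.0000 20.0000 22.0000] v=[0.0000 0.0000 -2.0000 0.0000]
Step 1: x=[7.0000 13.0000 15.0000 26.0000] v=[0.0000 -2.0000 -10.0000 8.0000]
Step 2: x=[6.0000 8.0000 19.0000 25.0000] v=[-2.0000 -10.0000 8.0000 -2.0000]
Step 3: x=[1.0000 12.0000 18.0000 24.0000] v=[-10.0000 8.0000 -2.0000 -2.0000]
Step 4: x=[6.0000 11.0000 17.0000 23.0000] v=[10.0000 -2.0000 -2.0000 -2.0000]
Step 5: x=[10.0000 11.0000 16.0000 22.0000] v=[8.0000 0.0000 -2.0000 -2.0000]
Step 6: x=[5.0000 15.0000 16.0000 21.0000] v=[-10.0000 8.0000 0.0000 -2.0000]
Max displacement = 5.0000

Answer: 5.0000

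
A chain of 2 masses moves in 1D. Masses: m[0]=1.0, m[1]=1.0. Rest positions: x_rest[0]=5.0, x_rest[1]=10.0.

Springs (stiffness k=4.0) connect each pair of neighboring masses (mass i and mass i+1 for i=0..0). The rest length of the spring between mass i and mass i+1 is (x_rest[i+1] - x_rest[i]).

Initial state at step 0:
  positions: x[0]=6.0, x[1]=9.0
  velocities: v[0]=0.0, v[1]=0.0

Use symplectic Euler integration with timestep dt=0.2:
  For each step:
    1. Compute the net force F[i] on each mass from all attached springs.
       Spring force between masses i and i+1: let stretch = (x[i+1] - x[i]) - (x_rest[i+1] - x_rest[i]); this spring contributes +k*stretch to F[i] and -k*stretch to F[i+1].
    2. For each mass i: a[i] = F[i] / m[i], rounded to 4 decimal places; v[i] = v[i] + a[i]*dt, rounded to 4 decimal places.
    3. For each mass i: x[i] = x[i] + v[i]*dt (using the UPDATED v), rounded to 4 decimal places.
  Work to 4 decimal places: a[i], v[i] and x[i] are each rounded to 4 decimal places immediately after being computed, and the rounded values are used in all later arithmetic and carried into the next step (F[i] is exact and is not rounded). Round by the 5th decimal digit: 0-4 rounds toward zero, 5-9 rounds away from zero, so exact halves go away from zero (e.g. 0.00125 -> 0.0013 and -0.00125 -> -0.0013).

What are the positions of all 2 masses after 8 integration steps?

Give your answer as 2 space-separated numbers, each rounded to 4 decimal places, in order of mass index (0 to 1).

Answer: 5.1687 9.8313

Derivation:
Step 0: x=[6.0000 9.0000] v=[0.0000 0.0000]
Step 1: x=[5.6800 9.3200] v=[-1.6000 1.6000]
Step 2: x=[5.1424 9.8576] v=[-2.6880 2.6880]
Step 3: x=[4.5592 10.4408] v=[-2.9158 2.9158]
Step 4: x=[4.1171 10.8829] v=[-2.2105 2.2105]
Step 5: x=[3.9575 11.0425] v=[-0.7979 0.7979]
Step 6: x=[4.1315 10.8685] v=[0.8701 -0.8701]
Step 7: x=[4.5834 10.4166] v=[2.2597 -2.2597]
Step 8: x=[5.1687 9.8313] v=[2.9263 -2.9263]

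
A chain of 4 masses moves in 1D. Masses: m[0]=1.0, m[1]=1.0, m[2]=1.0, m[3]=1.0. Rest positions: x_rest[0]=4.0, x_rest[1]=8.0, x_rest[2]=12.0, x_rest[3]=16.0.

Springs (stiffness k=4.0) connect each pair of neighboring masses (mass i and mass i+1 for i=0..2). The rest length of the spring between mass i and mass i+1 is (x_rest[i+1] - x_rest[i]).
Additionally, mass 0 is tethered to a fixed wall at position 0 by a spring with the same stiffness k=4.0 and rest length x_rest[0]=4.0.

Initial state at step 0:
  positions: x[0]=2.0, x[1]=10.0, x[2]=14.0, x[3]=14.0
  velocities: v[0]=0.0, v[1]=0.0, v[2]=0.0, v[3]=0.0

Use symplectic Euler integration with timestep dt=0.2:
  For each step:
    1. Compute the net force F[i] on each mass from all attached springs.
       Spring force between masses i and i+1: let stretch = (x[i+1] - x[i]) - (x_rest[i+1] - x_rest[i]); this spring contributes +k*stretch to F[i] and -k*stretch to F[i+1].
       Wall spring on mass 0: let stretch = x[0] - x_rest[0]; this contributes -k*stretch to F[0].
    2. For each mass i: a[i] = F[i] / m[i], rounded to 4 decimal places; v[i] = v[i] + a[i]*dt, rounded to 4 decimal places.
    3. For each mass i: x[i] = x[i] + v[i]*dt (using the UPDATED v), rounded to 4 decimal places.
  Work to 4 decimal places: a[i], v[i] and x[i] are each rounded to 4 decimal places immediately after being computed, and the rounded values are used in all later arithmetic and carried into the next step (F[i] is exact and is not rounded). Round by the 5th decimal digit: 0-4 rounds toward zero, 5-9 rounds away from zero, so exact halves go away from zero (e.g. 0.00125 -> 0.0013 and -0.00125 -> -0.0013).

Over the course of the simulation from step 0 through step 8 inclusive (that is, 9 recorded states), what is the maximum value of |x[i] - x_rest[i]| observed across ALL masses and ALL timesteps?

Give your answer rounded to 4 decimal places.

Step 0: x=[2.0000 10.0000 14.0000 14.0000] v=[0.0000 0.0000 0.0000 0.0000]
Step 1: x=[2.9600 9.3600 13.3600 14.6400] v=[4.8000 -3.2000 -3.2000 3.2000]
Step 2: x=[4.4704 8.3360 12.2848 15.7152] v=[7.5520 -5.1200 -5.3760 5.3760]
Step 3: x=[5.8840 7.3253 11.1267 16.8815] v=[7.0682 -5.0534 -5.7907 5.8317]
Step 4: x=[6.5868 6.6922 10.2811 17.7671] v=[3.5140 -3.1653 -4.2280 4.4279]
Step 5: x=[6.2526 6.6165 10.0590 18.0949] v=[-1.6711 -0.3785 -1.1103 1.6391]
Step 6: x=[4.9762 7.0334 10.5719 17.7770] v=[-6.3821 2.0844 2.5644 -1.5896]
Step 7: x=[3.2327 7.6873 11.6714 16.9463] v=[-8.7173 3.2694 5.4977 -4.1537]
Step 8: x=[1.6847 8.2659 12.9775 15.9116] v=[-7.7398 2.8930 6.5303 -5.1736]
Max displacement = 2.5868

Answer: 2.5868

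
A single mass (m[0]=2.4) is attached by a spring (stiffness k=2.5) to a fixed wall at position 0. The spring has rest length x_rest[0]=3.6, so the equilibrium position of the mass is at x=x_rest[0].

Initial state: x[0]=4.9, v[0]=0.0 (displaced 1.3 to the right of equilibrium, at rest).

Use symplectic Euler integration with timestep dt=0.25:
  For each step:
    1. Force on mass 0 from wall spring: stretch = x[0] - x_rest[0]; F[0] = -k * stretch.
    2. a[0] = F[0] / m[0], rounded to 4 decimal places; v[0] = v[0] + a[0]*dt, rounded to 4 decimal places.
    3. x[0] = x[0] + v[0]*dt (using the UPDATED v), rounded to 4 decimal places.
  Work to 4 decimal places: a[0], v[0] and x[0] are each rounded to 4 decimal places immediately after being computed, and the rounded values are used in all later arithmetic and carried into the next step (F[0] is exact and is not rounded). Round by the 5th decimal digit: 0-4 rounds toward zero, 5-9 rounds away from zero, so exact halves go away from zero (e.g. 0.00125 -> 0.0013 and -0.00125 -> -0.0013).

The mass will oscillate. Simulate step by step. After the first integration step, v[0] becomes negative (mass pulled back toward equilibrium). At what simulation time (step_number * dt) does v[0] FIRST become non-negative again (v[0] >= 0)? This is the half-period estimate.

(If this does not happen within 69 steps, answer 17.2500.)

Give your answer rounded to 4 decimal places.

Step 0: x=[4.9000] v=[0.0000]
Step 1: x=[4.8154] v=[-0.3386]
Step 2: x=[4.6516] v=[-0.6551]
Step 3: x=[4.4194] v=[-0.9290]
Step 4: x=[4.1338] v=[-1.1424]
Step 5: x=[3.8135] v=[-1.2814]
Step 6: x=[3.4793] v=[-1.3370]
Step 7: x=[3.1529] v=[-1.3056]
Step 8: x=[2.8556] v=[-1.1892]
Step 9: x=[2.6068] v=[-0.9954]
Step 10: x=[2.4226] v=[-0.7368]
Step 11: x=[2.3151] v=[-0.4302]
Step 12: x=[2.2912] v=[-0.0956]
Step 13: x=[2.3525] v=[0.2452]
First v>=0 after going negative at step 13, time=3.2500

Answer: 3.2500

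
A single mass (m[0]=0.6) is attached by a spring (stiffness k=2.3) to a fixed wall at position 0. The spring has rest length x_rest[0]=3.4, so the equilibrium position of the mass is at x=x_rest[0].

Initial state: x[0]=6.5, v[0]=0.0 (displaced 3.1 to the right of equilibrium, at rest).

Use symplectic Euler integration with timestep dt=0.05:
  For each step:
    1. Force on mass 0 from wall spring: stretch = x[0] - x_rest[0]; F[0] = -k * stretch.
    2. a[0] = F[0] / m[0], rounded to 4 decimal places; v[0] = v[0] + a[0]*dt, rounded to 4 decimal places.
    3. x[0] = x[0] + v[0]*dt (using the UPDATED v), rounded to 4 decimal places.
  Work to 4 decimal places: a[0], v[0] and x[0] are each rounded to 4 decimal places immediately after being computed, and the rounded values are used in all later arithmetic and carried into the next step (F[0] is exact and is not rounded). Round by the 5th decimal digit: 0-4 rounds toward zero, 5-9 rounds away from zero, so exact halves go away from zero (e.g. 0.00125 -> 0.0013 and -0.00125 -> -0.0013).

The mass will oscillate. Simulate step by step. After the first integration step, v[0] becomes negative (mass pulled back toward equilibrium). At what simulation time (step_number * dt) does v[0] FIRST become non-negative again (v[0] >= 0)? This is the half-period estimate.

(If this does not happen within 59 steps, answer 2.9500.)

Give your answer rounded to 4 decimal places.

Step 0: x=[6.5000] v=[0.0000]
Step 1: x=[6.4703] v=[-0.5942]
Step 2: x=[6.4112] v=[-1.1827]
Step 3: x=[6.3232] v=[-1.7598]
Step 4: x=[6.2072] v=[-2.3201]
Step 5: x=[6.0643] v=[-2.8581]
Step 6: x=[5.8959] v=[-3.3688]
Step 7: x=[5.7035] v=[-3.8472]
Step 8: x=[5.4891] v=[-4.2887]
Step 9: x=[5.2546] v=[-4.6891]
Step 10: x=[5.0024] v=[-5.0446]
Step 11: x=[4.7348] v=[-5.3517]
Step 12: x=[4.4544] v=[-5.6075]
Step 13: x=[4.1639] v=[-5.8096]
Step 14: x=[3.8661] v=[-5.9560]
Step 15: x=[3.5638] v=[-6.0453]
Step 16: x=[3.2600] v=[-6.0767]
Step 17: x=[2.9575] v=[-6.0499]
Step 18: x=[2.6592] v=[-5.9651]
Step 19: x=[2.3680] v=[-5.8231]
Step 20: x=[2.0867] v=[-5.6253]
Step 21: x=[1.8180] v=[-5.3736]
Step 22: x=[1.5645] v=[-5.0704]
Step 23: x=[1.3286] v=[-4.7186]
Step 24: x=[1.1125] v=[-4.3216]
Step 25: x=[0.9183] v=[-3.8832]
Step 26: x=[0.7479] v=[-3.4075]
Step 27: x=[0.6029] v=[-2.8992]
Step 28: x=[0.4847] v=[-2.3631]
Step 29: x=[0.3945] v=[-1.8043]
Step 30: x=[0.3331] v=[-1.2282]
Step 31: x=[0.3011] v=[-0.6404]
Step 32: x=[0.2988] v=[-0.0464]
Step 33: x=[0.3262] v=[0.5480]
First v>=0 after going negative at step 33, time=1.6500

Answer: 1.6500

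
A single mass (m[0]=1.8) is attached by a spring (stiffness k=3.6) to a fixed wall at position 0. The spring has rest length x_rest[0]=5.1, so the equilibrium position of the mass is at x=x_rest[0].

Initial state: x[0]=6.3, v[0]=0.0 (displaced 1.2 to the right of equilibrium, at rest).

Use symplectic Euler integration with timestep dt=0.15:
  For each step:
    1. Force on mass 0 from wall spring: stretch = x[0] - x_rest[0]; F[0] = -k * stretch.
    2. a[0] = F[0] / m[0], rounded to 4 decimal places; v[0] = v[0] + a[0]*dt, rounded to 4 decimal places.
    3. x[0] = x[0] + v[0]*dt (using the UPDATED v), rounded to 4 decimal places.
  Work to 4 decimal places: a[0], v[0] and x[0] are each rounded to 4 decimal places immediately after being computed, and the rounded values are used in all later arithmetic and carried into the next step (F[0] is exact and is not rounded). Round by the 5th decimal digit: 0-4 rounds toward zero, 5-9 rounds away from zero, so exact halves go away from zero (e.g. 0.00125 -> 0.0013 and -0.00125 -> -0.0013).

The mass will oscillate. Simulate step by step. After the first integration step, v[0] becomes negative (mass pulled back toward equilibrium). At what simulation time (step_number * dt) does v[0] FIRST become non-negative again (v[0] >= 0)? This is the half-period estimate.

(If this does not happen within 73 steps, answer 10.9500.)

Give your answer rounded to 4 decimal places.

Answer: 2.2500

Derivation:
Step 0: x=[6.3000] v=[0.0000]
Step 1: x=[6.2460] v=[-0.3600]
Step 2: x=[6.1404] v=[-0.7038]
Step 3: x=[5.9880] v=[-1.0159]
Step 4: x=[5.7957] v=[-1.2823]
Step 5: x=[5.5721] v=[-1.4910]
Step 6: x=[5.3272] v=[-1.6326]
Step 7: x=[5.0721] v=[-1.7008]
Step 8: x=[4.8182] v=[-1.6924]
Step 9: x=[4.5770] v=[-1.6079]
Step 10: x=[4.3594] v=[-1.4510]
Step 11: x=[4.1751] v=[-1.2288]
Step 12: x=[4.0324] v=[-0.9513]
Step 13: x=[3.9378] v=[-0.6310]
Step 14: x=[3.8955] v=[-0.2823]
Step 15: x=[3.9074] v=[0.0791]
First v>=0 after going negative at step 15, time=2.2500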